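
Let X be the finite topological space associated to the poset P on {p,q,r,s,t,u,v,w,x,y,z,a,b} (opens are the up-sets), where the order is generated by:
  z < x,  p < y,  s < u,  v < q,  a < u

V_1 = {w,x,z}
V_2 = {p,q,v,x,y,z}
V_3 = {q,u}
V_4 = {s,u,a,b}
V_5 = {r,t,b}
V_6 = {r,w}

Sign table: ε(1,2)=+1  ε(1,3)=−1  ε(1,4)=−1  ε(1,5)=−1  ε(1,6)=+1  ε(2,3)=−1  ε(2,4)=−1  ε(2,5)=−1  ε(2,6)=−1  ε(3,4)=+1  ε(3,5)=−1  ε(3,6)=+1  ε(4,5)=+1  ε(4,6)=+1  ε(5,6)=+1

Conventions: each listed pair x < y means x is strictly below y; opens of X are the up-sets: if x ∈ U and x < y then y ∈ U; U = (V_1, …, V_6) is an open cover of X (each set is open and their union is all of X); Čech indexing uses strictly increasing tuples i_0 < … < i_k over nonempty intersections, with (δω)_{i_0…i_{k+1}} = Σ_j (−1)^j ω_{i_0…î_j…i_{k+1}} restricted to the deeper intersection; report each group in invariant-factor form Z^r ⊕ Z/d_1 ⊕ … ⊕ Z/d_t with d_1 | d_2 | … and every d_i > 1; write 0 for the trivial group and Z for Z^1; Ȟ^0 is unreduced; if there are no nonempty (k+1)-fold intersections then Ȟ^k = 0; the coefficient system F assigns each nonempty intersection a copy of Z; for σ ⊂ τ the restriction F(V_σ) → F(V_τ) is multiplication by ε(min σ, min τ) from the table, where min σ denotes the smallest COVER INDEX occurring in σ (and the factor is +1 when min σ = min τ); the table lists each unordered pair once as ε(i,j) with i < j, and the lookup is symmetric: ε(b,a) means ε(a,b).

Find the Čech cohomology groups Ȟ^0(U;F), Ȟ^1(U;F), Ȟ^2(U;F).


nerve of the cover:
  V12={x,z} V16={w} V23={q} V34={u} V45={b} V56={r}
C dims 6,6; δ0: rk 6, SNF 1^5·2
Ȟ^0 = (6 − 6) − 0 = 0, so Ȟ^0 ≅ 0
Ȟ^1 = (6 − 0) − 6 = 0 plus torsion [2], so Ȟ^1 ≅ Z/2
Ȟ^2 = (0 − 0) − 0 = 0, so Ȟ^2 ≅ 0

Ȟ^0 ≅ 0, Ȟ^1 ≅ Z/2, Ȟ^2 ≅ 0


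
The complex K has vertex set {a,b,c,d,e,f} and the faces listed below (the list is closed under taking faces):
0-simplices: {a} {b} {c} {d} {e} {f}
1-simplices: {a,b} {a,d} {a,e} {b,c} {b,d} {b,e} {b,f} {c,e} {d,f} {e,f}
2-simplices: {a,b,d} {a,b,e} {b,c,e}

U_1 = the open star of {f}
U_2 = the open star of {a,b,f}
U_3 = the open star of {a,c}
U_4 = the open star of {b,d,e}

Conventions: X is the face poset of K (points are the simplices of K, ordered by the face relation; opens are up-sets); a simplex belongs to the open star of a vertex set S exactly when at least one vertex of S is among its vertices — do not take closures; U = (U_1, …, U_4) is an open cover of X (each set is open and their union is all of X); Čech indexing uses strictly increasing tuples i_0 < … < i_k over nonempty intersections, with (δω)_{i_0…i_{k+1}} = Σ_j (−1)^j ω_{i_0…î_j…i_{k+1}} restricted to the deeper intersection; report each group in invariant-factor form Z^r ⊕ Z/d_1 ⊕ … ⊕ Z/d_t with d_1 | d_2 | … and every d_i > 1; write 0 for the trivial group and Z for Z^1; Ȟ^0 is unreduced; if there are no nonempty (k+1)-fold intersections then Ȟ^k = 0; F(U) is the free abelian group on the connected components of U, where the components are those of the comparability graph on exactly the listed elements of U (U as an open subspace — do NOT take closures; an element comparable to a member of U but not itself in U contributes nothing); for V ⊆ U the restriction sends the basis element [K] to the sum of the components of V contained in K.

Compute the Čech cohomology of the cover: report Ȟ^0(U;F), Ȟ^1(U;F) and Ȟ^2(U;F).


Ȟ^0 ≅ Z, Ȟ^1 ≅ Z^2 and Ȟ^2 ≅ 0

cover nerve:
  U1={{f},{b,f},{d,f},{e,f}} U2={{a},{b},{f},{a,b},{a,d},{a,e},{b,c},{b,d},{b,e},{b,f},{d,f},{e,f},{a,b,d},{a,b,e},{b,c,e}} U3={{a},{c},{a,b},{a,d},{a,e},{b,c},{c,e},{a,b,d},{a,b,e},{b,c,e}} U4={{b},{d},{e},{a,b},{a,d},{a,e},{b,c},{b,d},{b,e},{b,f},{c,e},{d,f},{e,f},{a,b,d},{a,b,e},{b,c,e}}
  U12={{f},{b,f},{d,f},{e,f}} U14={{b,f},{d,f},{e,f}} U23={{a},{a,b},{a,d},{a,e},{b,c},{a,b,d},{a,b,e},{b,c,e}} U24={{b},{a,b},{a,d},{a,e},{b,c},{b,d},{b,e},{b,f},{d,f},{e,f},{a,b,d},{a,b,e},{b,c,e}} U34={{a,b},{a,d},{a,e},{b,c},{c,e},{a,b,d},{a,b,e},{b,c,e}}
  U124={{b,f},{d,f},{e,f}} U234={{a,b},{a,d},{a,e},{b,c},{a,b,d},{a,b,e},{b,c,e}}
components per intersection:
  U1: {{f},{b,f},{d,f},{e,f}}
  U2: {{a},{b},{f},{a,b},{a,d},{a,e},{b,c},{b,d},{b,e},{b,f},{d,f},{e,f},{a,b,d},{a,b,e},{b,c,e}}
  U3: {{a},{a,b},{a,d},{a,e},{a,b,d},{a,b,e}} {{c},{b,c},{c,e},{b,c,e}}
  U4: {{b},{d},{e},{a,b},{a,d},{a,e},{b,c},{b,d},{b,e},{b,f},{c,e},{d,f},{e,f},{a,b,d},{a,b,e},{b,c,e}}
  U12: {{f},{b,f},{d,f},{e,f}}
  U14: {{b,f}} {{d,f}} {{e,f}}
  U23: {{a},{a,b},{a,d},{a,e},{a,b,d},{a,b,e}} {{b,c},{b,c,e}}
  U24: {{b},{a,b},{a,d},{a,e},{b,c},{b,d},{b,e},{b,f},{a,b,d},{a,b,e},{b,c,e}} {{d,f}} {{e,f}}
  U34: {{a,b},{a,d},{a,e},{a,b,d},{a,b,e}} {{b,c},{c,e},{b,c,e}}
  U124: {{b,f}} {{d,f}} {{e,f}}
  U234: {{a,b},{a,d},{a,e},{a,b,d},{a,b,e}} {{b,c},{b,c,e}}
C dims 5,11,5; δ0: rk 4, SNF 1^4; δ1: rk 5, SNF 1^5
Ȟ^0: (5−4)−0=1 ⇒ Z
Ȟ^1: (11−5)−4=2 ⇒ Z^2
Ȟ^2: (5−0)−5=0 ⇒ 0


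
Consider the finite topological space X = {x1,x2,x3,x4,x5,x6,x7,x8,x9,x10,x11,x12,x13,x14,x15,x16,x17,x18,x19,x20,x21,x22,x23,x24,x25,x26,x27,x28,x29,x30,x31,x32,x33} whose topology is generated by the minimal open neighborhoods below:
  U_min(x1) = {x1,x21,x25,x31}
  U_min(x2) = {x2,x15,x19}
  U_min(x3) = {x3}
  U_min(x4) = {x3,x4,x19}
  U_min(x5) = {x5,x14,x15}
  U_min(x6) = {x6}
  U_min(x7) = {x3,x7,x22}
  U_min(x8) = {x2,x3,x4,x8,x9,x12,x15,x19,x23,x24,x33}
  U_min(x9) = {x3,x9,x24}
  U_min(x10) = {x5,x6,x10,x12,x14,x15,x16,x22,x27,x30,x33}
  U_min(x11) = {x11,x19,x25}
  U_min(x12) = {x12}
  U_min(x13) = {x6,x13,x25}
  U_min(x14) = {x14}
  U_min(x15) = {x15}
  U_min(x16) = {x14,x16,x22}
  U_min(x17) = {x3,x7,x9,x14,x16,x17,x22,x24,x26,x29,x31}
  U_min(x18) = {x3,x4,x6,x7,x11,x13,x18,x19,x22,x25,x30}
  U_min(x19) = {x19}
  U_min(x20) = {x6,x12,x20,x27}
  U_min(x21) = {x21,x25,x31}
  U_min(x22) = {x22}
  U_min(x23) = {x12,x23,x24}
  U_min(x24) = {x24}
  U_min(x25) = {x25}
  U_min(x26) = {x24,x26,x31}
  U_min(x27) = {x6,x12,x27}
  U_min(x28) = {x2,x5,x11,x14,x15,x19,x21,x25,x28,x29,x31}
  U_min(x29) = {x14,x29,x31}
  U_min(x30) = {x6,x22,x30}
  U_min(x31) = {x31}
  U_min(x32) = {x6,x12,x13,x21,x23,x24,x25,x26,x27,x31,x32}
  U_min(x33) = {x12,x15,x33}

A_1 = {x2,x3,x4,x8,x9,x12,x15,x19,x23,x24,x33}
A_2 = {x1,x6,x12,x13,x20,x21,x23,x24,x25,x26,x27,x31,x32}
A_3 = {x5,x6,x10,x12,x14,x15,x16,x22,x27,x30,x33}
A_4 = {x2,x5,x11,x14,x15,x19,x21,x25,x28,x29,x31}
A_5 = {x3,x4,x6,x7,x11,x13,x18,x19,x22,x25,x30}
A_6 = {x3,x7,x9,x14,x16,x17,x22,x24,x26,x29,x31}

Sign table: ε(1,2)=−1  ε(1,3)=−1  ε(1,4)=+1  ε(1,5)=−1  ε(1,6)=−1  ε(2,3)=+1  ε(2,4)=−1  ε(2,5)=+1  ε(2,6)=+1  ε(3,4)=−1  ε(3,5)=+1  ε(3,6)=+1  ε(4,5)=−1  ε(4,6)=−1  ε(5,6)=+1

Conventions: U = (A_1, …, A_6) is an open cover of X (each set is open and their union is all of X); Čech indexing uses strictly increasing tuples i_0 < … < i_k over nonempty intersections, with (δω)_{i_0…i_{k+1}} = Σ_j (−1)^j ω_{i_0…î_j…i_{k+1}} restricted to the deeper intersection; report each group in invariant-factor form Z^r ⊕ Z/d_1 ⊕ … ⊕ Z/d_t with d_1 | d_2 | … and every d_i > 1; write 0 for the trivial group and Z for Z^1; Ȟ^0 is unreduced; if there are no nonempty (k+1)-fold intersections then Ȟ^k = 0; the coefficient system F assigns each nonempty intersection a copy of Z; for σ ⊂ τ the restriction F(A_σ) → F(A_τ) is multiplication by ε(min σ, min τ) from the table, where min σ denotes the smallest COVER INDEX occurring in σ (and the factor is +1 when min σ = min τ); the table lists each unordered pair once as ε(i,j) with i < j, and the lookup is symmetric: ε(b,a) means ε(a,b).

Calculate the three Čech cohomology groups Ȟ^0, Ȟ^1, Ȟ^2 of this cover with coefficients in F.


nonempty intersections:
  A12={x12,x23,x24} A13={x12,x15,x33} A14={x2,x15,x19} A15={x3,x4,x19} A16={x3,x9,x24} A23={x6,x12,x27} A24={x21,x25,x31} A25={x6,x13,x25} A26={x24,x26,x31} A34={x5,x14,x15} A35={x6,x22,x30} A36={x14,x16,x22} A45={x11,x19,x25} A46={x14,x29,x31} A56={x3,x7,x22}
  A123={x12} A126={x24} A134={x15} A145={x19} A156={x3} A235={x6} A245={x25} A246={x31} A346={x14} A356={x22}
C dims 6,15,10; δ0: rk 5, SNF 1^5; δ1: rk 10, SNF 1^9·2
Ȟ^0: (6−5)−0=1 ⇒ Z
Ȟ^1: (15−10)−5=0 ⇒ 0
Ȟ^2: (10−0)−10=0 plus torsion [2] ⇒ Z/2

Ȟ^0 ≅ Z, Ȟ^1 ≅ 0 and Ȟ^2 ≅ Z/2


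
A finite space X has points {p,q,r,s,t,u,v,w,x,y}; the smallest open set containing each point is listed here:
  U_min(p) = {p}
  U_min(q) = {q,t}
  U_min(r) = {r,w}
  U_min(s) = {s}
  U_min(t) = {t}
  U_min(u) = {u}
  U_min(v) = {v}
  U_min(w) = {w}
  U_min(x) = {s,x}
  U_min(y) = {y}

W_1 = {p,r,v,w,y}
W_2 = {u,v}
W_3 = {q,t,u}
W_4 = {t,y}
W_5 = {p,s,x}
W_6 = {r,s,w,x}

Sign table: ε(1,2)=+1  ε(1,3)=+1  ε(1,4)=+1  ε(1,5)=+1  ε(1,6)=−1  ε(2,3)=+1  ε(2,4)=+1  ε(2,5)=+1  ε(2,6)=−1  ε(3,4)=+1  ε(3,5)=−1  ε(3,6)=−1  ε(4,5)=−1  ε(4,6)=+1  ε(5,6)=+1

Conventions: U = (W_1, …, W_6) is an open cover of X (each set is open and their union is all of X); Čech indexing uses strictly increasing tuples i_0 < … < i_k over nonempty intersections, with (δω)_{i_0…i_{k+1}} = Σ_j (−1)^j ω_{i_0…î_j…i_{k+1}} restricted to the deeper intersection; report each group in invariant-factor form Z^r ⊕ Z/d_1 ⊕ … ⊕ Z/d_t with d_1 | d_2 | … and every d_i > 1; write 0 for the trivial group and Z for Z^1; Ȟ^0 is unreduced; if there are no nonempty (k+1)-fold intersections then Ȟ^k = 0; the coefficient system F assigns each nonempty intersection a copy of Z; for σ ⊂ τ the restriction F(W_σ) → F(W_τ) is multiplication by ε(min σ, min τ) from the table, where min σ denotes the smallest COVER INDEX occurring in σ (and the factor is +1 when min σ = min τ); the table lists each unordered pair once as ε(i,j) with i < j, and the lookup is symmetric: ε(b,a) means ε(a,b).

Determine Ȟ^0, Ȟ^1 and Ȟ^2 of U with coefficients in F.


intersection data:
  W12={v} W14={y} W15={p} W16={r,w} W23={u} W34={t} W56={s,x}
C dims 6,7; δ0: rk 6, SNF 1^5·2
Ȟ^0 = (6 − 6) − 0 = 0, so Ȟ^0 ≅ 0
Ȟ^1 = (7 − 0) − 6 = 1 plus torsion [2], so Ȟ^1 ≅ Z ⊕ Z/2
Ȟ^2 = (0 − 0) − 0 = 0, so Ȟ^2 ≅ 0

Ȟ^0 ≅ 0; Ȟ^1 ≅ Z ⊕ Z/2; Ȟ^2 ≅ 0


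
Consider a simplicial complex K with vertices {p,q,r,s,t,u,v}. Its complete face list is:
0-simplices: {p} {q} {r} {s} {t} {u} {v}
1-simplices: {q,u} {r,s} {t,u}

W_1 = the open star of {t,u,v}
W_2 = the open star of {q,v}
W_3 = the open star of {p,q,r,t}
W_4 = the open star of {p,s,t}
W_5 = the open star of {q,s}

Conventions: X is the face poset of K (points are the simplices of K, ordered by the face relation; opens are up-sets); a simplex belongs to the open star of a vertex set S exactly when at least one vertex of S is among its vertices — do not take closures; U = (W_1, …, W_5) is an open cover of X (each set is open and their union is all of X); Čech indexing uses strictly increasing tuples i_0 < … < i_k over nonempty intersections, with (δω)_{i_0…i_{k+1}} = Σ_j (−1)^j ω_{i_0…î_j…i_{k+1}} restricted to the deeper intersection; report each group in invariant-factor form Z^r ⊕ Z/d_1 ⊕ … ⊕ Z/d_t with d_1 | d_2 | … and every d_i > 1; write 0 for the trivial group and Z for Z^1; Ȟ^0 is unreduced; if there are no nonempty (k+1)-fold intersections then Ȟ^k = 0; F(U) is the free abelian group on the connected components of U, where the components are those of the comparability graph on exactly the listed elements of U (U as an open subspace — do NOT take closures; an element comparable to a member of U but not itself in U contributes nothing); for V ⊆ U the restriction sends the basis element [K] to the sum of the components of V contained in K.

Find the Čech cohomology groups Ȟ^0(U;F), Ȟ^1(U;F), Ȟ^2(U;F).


cover nerve:
  W1={{t},{u},{v},{q,u},{t,u}} W2={{q},{v},{q,u}} W3={{p},{q},{r},{t},{q,u},{r,s},{t,u}} W4={{p},{s},{t},{r,s},{t,u}} W5={{q},{s},{q,u},{r,s}}
  W12={{v},{q,u}} W13={{t},{q,u},{t,u}} W14={{t},{t,u}} W15={{q,u}} W23={{q},{q,u}} W25={{q},{q,u}} W34={{p},{t},{r,s},{t,u}} W35={{q},{q,u},{r,s}} W45={{s},{r,s}}
  W123={{q,u}} W125={{q,u}} W134={{t},{t,u}} W135={{q,u}} W235={{q},{q,u}} W345={{r,s}}
  W1235={{q,u}}
components per intersection:
  W1: {{t},{u},{q,u},{t,u}} {{v}}
  W2: {{q},{q,u}} {{v}}
  W3: {{p}} {{q},{q,u}} {{r},{r,s}} {{t},{t,u}}
  W4: {{p}} {{s},{r,s}} {{t},{t,u}}
  W5: {{q},{q,u}} {{s},{r,s}}
  W12: {{v}} {{q,u}}
  W13: {{t},{t,u}} {{q,u}}
  W14: {{t},{t,u}}
  W15: {{q,u}}
  W23: {{q},{q,u}}
  W25: {{q},{q,u}}
  W34: {{p}} {{t},{t,u}} {{r,s}}
  W35: {{q},{q,u}} {{r,s}}
  W45: {{s},{r,s}}
  W123: {{q,u}}
  W125: {{q,u}}
  W134: {{t},{t,u}}
  W135: {{q,u}}
  W235: {{q},{q,u}}
  W345: {{r,s}}
  W1235: {{q,u}}
C dims 13,14,6,1; δ0: rk 9, SNF 1^9; δ1: rk 5, SNF 1^5; δ2: rk 1, SNF 1^1
Ȟ^0: (13−9)−0=4 ⇒ Z^4
Ȟ^1: (14−5)−9=0 ⇒ 0
Ȟ^2: (6−1)−5=0 ⇒ 0

Ȟ^0 = Z^4,  Ȟ^1 = 0,  Ȟ^2 = 0


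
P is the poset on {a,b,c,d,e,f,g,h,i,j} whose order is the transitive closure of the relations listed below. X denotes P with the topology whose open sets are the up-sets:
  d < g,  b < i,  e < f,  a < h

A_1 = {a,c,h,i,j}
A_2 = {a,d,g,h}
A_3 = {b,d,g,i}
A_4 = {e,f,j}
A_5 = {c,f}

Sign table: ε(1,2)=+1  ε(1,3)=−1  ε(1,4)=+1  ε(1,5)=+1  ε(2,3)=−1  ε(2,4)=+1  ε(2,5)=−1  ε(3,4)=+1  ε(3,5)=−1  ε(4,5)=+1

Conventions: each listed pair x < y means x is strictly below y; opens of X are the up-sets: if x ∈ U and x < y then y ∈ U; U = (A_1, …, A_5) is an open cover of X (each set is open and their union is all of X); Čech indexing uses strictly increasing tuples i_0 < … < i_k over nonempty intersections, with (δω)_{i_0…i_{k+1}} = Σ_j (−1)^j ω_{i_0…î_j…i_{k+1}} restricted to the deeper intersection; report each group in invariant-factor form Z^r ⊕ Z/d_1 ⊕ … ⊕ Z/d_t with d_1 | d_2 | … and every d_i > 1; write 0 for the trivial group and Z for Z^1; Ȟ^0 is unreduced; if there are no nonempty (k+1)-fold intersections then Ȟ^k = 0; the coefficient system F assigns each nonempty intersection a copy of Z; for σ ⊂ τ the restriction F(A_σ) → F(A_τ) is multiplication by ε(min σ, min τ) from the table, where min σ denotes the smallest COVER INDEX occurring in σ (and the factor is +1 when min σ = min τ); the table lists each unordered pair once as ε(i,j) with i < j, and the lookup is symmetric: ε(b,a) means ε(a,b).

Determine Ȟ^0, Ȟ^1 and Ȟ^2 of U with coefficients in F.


cover nerve:
  A12={a,h} A13={i} A14={j} A15={c} A23={d,g} A45={f}
C dims 5,6; δ0: rk 4, SNF 1^4
Ȟ^0: (5−4)−0=1 ⇒ Z
Ȟ^1: (6−0)−4=2 ⇒ Z^2
Ȟ^2: (0−0)−0=0 ⇒ 0

Ȟ^0(U;F) ≅ Z, Ȟ^1(U;F) ≅ Z^2 and Ȟ^2(U;F) ≅ 0


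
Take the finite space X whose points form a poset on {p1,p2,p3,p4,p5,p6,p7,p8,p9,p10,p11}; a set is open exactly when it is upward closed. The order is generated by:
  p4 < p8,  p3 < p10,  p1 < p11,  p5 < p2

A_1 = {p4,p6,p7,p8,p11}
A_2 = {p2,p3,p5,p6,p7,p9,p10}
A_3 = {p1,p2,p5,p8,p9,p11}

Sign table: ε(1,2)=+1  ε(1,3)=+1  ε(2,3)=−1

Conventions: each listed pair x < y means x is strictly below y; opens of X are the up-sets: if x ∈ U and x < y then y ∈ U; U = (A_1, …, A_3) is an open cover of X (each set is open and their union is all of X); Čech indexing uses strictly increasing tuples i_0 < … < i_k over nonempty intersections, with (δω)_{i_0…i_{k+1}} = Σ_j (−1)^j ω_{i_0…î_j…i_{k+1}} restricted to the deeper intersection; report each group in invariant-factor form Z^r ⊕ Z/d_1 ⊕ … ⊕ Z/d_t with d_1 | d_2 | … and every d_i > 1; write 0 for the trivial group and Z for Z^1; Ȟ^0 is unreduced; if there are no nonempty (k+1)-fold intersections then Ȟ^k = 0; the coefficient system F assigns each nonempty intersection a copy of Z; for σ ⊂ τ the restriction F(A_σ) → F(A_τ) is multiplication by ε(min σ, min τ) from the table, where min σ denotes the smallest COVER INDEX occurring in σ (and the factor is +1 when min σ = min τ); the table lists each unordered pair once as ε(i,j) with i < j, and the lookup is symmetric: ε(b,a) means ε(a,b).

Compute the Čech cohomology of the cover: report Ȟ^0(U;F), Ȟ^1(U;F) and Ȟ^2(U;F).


cover nerve:
  A12={p6,p7} A13={p8,p11} A23={p2,p5,p9}
C dims 3,3; δ0: rk 3, SNF 1^2·2
Ȟ^0: (3−3)−0=0 ⇒ 0
Ȟ^1: (3−0)−3=0 plus torsion [2] ⇒ Z/2
Ȟ^2: (0−0)−0=0 ⇒ 0

Ȟ^0 = 0, Ȟ^1 = Z/2, Ȟ^2 = 0


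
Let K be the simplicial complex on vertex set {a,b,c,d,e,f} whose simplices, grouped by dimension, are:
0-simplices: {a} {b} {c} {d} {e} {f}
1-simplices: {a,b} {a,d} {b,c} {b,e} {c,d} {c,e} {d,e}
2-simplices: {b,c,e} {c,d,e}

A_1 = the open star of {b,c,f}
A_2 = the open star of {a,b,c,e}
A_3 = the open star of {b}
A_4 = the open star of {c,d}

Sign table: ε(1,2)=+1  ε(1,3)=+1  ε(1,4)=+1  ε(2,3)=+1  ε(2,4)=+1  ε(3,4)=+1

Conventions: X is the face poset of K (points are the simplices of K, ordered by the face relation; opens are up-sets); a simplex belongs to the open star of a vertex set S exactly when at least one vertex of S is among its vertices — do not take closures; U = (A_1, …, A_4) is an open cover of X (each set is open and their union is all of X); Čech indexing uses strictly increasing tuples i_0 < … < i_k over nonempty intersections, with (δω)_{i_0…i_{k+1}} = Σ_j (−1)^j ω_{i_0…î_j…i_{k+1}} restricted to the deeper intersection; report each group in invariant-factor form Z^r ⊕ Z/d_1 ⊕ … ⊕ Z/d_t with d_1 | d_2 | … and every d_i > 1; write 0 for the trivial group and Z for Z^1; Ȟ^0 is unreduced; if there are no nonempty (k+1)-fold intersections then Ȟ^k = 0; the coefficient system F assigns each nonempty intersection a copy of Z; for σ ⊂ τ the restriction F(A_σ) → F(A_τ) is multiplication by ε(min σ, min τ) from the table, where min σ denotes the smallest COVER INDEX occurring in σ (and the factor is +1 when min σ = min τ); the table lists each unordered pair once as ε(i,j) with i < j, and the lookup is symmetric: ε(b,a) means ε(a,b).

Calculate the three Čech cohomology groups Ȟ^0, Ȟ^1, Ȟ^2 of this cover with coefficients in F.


nerve simplices:
  A1={{b},{c},{f},{a,b},{b,c},{b,e},{c,d},{c,e},{b,c,e},{c,d,e}} A2={{a},{b},{c},{e},{a,b},{a,d},{b,c},{b,e},{c,d},{c,e},{d,e},{b,c,e},{c,d,e}} A3={{b},{a,b},{b,c},{b,e},{b,c,e}} A4={{c},{d},{a,d},{b,c},{c,d},{c,e},{d,e},{b,c,e},{c,d,e}}
  A12={{b},{c},{a,b},{b,c},{b,e},{c,d},{c,e},{b,c,e},{c,d,e}} A13={{b},{a,b},{b,c},{b,e},{b,c,e}} A14={{c},{b,c},{c,d},{c,e},{b,c,e},{c,d,e}} A23={{b},{a,b},{b,c},{b,e},{b,c,e}} A24={{c},{a,d},{b,c},{c,d},{c,e},{d,e},{b,c,e},{c,d,e}} A34={{b,c},{b,c,e}}
  A123={{b},{a,b},{b,c},{b,e},{b,c,e}} A124={{c},{b,c},{c,d},{c,e},{b,c,e},{c,d,e}} A134={{b,c},{b,c,e}} A234={{b,c},{b,c,e}}
  A1234={{b,c},{b,c,e}}
C dims 4,6,4,1; δ0: rk 3, SNF 1^3; δ1: rk 3, SNF 1^3; δ2: rk 1, SNF 1^1
degree 0: 4−3−0 = 1 → Ȟ^0 ≅ Z
degree 1: 6−3−3 = 0 → Ȟ^1 ≅ 0
degree 2: 4−1−3 = 0 → Ȟ^2 ≅ 0

Ȟ^0(U;F) ≅ Z,  Ȟ^1(U;F) ≅ 0,  Ȟ^2(U;F) ≅ 0


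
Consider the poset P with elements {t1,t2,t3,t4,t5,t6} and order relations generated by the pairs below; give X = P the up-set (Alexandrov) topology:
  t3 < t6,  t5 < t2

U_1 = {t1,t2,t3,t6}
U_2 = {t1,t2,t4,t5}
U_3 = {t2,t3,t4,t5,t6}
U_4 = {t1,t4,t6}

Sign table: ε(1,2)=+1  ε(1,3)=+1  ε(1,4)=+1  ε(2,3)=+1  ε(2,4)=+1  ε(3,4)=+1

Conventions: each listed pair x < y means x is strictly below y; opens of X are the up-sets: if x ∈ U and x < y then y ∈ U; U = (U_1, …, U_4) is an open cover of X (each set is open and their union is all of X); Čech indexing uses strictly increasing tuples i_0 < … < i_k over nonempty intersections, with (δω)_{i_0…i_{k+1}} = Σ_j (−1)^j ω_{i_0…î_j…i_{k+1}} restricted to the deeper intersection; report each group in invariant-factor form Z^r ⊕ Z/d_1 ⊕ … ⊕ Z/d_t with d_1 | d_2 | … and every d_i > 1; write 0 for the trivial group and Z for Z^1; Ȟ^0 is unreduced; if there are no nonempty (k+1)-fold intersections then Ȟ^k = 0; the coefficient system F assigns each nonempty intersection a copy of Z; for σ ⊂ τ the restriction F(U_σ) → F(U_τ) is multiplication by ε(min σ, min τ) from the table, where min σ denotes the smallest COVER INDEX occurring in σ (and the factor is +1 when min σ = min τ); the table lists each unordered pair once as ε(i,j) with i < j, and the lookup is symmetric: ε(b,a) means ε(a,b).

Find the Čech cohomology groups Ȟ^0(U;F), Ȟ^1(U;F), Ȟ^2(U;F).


nerve of the cover:
  U12={t1,t2} U13={t2,t3,t6} U14={t1,t6} U23={t2,t4,t5} U24={t1,t4} U34={t4,t6}
  U123={t2} U124={t1} U134={t6} U234={t4}
C dims 4,6,4; δ0: rk 3, SNF 1^3; δ1: rk 3, SNF 1^3
Ȟ^0 = (4 − 3) − 0 = 1, so Ȟ^0 ≅ Z
Ȟ^1 = (6 − 3) − 3 = 0, so Ȟ^1 ≅ 0
Ȟ^2 = (4 − 0) − 3 = 1, so Ȟ^2 ≅ Z

Ȟ^0 ≅ Z, Ȟ^1 ≅ 0 and Ȟ^2 ≅ Z


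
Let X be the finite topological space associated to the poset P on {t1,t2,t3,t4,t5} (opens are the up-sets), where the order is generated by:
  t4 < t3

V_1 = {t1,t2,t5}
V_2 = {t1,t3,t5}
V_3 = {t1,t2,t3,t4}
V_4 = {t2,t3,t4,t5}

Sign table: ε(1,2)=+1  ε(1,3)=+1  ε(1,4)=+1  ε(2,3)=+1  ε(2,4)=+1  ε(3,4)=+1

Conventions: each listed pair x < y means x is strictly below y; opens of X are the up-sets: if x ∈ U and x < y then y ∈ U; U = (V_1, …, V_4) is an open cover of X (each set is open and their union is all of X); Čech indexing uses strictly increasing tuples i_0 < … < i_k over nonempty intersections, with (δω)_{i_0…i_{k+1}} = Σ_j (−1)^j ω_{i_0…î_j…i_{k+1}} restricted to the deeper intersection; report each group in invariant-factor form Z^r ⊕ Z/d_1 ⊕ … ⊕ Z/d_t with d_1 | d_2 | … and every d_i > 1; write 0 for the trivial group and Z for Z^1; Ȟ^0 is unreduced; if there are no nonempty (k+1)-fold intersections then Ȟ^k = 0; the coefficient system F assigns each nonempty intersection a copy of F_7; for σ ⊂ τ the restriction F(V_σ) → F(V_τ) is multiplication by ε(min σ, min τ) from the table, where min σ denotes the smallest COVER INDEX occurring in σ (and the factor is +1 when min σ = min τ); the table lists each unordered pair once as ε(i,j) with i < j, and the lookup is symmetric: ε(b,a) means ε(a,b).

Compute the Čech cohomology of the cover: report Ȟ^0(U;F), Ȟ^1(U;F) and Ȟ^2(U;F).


nonempty overlaps:
  V12={t1,t5} V13={t1,t2} V14={t2,t5} V23={t1,t3} V24={t3,t5} V34={t2,t3,t4}
  V123={t1} V124={t5} V134={t2} V234={t3}
C dims 4,6,4; δ0: rk_F7 3; δ1: rk_F7 3
degree 0: 4−3−0 = 1 → Ȟ^0 ≅ Z/7
degree 1: 6−3−3 = 0 → Ȟ^1 ≅ 0
degree 2: 4−0−3 = 1 → Ȟ^2 ≅ Z/7

Ȟ^0 ≅ Z/7,  Ȟ^1 ≅ 0,  Ȟ^2 ≅ Z/7


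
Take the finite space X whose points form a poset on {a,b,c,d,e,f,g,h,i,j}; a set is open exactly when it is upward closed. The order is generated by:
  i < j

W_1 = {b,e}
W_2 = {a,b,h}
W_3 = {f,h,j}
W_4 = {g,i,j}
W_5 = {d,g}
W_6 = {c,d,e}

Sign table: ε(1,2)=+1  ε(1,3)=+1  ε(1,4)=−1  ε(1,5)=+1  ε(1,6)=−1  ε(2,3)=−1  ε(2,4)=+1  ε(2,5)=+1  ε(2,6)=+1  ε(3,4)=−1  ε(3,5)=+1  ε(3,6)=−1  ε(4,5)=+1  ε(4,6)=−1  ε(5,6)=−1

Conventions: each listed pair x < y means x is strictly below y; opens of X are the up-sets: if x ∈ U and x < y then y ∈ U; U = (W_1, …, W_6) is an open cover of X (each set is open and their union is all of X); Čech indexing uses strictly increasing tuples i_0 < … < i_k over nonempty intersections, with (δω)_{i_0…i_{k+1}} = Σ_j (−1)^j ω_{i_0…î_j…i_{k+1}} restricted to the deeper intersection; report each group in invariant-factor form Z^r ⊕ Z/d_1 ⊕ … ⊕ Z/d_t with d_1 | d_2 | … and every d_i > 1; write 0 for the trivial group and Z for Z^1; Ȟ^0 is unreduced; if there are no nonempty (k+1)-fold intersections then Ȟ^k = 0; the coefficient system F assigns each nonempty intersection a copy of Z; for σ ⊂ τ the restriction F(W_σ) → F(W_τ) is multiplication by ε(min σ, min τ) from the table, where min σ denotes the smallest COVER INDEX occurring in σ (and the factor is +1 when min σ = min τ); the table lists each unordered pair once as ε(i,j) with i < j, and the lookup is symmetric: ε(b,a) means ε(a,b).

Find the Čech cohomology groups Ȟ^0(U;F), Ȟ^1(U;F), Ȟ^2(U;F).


Ȟ^0(U;F) ≅ Z,  Ȟ^1(U;F) ≅ Z,  Ȟ^2(U;F) ≅ 0

nerve of the cover:
  W12={b} W16={e} W23={h} W34={j} W45={g} W56={d}
C dims 6,6; δ0: rk 5, SNF 1^5
Ȟ^0 = (6 − 5) − 0 = 1, so Ȟ^0 ≅ Z
Ȟ^1 = (6 − 0) − 5 = 1, so Ȟ^1 ≅ Z
Ȟ^2 = (0 − 0) − 0 = 0, so Ȟ^2 ≅ 0


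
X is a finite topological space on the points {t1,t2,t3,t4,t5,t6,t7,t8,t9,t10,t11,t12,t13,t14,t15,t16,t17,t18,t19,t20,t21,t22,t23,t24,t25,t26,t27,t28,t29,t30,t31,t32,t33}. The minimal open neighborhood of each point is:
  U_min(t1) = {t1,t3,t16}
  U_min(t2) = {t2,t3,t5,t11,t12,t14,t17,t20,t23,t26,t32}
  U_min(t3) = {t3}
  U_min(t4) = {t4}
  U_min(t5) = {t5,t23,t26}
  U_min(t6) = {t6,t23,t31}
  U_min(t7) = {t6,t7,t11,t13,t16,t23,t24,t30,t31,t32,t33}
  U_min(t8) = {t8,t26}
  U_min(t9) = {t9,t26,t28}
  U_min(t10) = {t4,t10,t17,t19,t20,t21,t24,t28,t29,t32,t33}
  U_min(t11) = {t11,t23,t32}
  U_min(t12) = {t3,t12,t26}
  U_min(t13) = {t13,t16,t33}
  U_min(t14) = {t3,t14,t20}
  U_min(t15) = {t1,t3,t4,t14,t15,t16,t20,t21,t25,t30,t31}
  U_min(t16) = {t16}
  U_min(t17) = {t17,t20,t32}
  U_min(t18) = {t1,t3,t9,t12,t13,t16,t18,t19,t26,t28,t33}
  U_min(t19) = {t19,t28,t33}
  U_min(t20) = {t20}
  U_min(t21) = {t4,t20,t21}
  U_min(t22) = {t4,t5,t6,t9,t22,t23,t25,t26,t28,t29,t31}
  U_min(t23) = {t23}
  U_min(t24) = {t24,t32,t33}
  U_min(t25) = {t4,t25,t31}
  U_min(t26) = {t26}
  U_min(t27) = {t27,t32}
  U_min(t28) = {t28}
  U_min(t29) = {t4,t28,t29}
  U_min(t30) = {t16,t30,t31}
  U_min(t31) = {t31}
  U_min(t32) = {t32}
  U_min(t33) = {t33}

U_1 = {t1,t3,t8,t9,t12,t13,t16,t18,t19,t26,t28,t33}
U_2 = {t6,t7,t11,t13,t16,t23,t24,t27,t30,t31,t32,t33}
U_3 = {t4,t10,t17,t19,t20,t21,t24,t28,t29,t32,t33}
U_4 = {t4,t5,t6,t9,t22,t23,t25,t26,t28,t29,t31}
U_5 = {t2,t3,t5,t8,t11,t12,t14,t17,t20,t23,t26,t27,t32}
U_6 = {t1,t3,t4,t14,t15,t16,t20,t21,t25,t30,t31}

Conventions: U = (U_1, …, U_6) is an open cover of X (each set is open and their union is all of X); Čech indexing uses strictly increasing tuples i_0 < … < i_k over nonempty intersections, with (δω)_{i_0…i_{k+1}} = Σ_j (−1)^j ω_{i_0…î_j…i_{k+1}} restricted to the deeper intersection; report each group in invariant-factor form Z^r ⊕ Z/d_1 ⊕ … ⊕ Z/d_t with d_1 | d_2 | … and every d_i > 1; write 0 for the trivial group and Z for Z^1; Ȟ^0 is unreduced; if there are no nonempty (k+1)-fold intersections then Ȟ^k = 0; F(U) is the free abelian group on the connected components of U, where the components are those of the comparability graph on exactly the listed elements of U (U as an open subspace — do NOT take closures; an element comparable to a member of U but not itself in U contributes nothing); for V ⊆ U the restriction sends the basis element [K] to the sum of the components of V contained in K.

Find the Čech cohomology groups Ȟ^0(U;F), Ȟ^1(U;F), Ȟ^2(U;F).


nerve simplices:
  U12={t13,t16,t33} U13={t19,t28,t33} U14={t9,t26,t28} U15={t3,t8,t12,t26} U16={t1,t3,t16} U23={t24,t32,t33} U24={t6,t23,t31} U25={t11,t23,t27,t32} U26={t16,t30,t31} U34={t4,t28,t29} U35={t17,t20,t32} U36={t4,t20,t21} U45={t5,t23,t26} U46={t4,t25,t31} U56={t3,t14,t20}
  U123={t33} U126={t16} U134={t28} U145={t26} U156={t3} U235={t32} U245={t23} U246={t31} U346={t4} U356={t20}
components per intersection:
  U1: {t1,t3,t8,t9,t12,t13,t16,t18,t19,t26,t28,t33}
  U2: {t6,t7,t11,t13,t16,t23,t24,t27,t30,t31,t32,t33}
  U3: {t4,t10,t17,t19,t20,t21,t24,t28,t29,t32,t33}
  U4: {t4,t5,t6,t9,t22,t23,t25,t26,t28,t29,t31}
  U5: {t2,t3,t5,t8,t11,t12,t14,t17,t20,t23,t26,t27,t32}
  U6: {t1,t3,t4,t14,t15,t16,t20,t21,t25,t30,t31}
  U12: {t13,t16,t33}
  U13: {t19,t28,t33}
  U14: {t9,t26,t28}
  U15: {t3,t8,t12,t26}
  U16: {t1,t3,t16}
  U23: {t24,t32,t33}
  U24: {t6,t23,t31}
  U25: {t11,t23,t27,t32}
  U26: {t16,t30,t31}
  U34: {t4,t28,t29}
  U35: {t17,t20,t32}
  U36: {t4,t20,t21}
  U45: {t5,t23,t26}
  U46: {t4,t25,t31}
  U56: {t3,t14,t20}
  U123: {t33}
  U126: {t16}
  U134: {t28}
  U145: {t26}
  U156: {t3}
  U235: {t32}
  U245: {t23}
  U246: {t31}
  U346: {t4}
  U356: {t20}
C dims 6,15,10; δ0: rk 5, SNF 1^5; δ1: rk 10, SNF 1^9·2
degree 0: 6−5−0 = 1 → Ȟ^0 ≅ Z
degree 1: 15−10−5 = 0 → Ȟ^1 ≅ 0
degree 2: 10−0−10 = 0 plus torsion [2] → Ȟ^2 ≅ Z/2

Ȟ^0 ≅ Z, Ȟ^1 ≅ 0, Ȟ^2 ≅ Z/2


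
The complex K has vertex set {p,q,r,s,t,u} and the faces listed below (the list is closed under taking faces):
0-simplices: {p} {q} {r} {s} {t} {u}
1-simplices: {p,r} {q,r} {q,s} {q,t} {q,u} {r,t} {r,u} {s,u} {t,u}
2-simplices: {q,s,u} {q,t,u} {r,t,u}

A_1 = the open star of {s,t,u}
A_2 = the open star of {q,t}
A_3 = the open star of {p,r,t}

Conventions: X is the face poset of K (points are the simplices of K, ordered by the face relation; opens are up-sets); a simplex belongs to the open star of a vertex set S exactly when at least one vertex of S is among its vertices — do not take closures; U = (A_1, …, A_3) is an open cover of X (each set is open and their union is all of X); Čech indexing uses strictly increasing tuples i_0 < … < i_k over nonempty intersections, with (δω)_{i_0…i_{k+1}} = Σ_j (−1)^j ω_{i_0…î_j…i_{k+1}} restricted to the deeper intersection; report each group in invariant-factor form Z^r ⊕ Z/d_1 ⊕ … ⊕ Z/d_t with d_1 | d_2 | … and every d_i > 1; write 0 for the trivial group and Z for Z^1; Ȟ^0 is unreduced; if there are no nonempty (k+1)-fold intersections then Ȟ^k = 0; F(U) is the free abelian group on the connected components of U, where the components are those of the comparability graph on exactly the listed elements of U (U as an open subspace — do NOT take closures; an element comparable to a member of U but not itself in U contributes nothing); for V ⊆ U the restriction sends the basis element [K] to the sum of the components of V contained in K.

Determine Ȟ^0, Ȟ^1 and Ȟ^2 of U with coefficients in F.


Ȟ^0 = Z; Ȟ^1 = Z; Ȟ^2 = 0

intersection data:
  A1={{s},{t},{u},{q,s},{q,t},{q,u},{r,t},{r,u},{s,u},{t,u},{q,s,u},{q,t,u},{r,t,u}} A2={{q},{t},{q,r},{q,s},{q,t},{q,u},{r,t},{t,u},{q,s,u},{q,t,u},{r,t,u}} A3={{p},{r},{t},{p,r},{q,r},{q,t},{r,t},{r,u},{t,u},{q,t,u},{r,t,u}}
  A12={{t},{q,s},{q,t},{q,u},{r,t},{t,u},{q,s,u},{q,t,u},{r,t,u}} A13={{t},{q,t},{r,t},{r,u},{t,u},{q,t,u},{r,t,u}} A23={{t},{q,r},{q,t},{r,t},{t,u},{q,t,u},{r,t,u}}
  A123={{t},{q,t},{r,t},{t,u},{q,t,u},{r,t,u}}
components per intersection:
  A1: {{s},{t},{u},{q,s},{q,t},{q,u},{r,t},{r,u},{s,u},{t,u},{q,s,u},{q,t,u},{r,t,u}}
  A2: {{q},{t},{q,r},{q,s},{q,t},{q,u},{r,t},{t,u},{q,s,u},{q,t,u},{r,t,u}}
  A3: {{p},{r},{t},{p,r},{q,r},{q,t},{r,t},{r,u},{t,u},{q,t,u},{r,t,u}}
  A12: {{t},{q,s},{q,t},{q,u},{r,t},{t,u},{q,s,u},{q,t,u},{r,t,u}}
  A13: {{t},{q,t},{r,t},{r,u},{t,u},{q,t,u},{r,t,u}}
  A23: {{t},{q,t},{r,t},{t,u},{q,t,u},{r,t,u}} {{q,r}}
  A123: {{t},{q,t},{r,t},{t,u},{q,t,u},{r,t,u}}
C dims 3,4,1; δ0: rk 2, SNF 1^2; δ1: rk 1, SNF 1^1
Ȟ^0 = (3 − 2) − 0 = 1, so Ȟ^0 ≅ Z
Ȟ^1 = (4 − 1) − 2 = 1, so Ȟ^1 ≅ Z
Ȟ^2 = (1 − 0) − 1 = 0, so Ȟ^2 ≅ 0


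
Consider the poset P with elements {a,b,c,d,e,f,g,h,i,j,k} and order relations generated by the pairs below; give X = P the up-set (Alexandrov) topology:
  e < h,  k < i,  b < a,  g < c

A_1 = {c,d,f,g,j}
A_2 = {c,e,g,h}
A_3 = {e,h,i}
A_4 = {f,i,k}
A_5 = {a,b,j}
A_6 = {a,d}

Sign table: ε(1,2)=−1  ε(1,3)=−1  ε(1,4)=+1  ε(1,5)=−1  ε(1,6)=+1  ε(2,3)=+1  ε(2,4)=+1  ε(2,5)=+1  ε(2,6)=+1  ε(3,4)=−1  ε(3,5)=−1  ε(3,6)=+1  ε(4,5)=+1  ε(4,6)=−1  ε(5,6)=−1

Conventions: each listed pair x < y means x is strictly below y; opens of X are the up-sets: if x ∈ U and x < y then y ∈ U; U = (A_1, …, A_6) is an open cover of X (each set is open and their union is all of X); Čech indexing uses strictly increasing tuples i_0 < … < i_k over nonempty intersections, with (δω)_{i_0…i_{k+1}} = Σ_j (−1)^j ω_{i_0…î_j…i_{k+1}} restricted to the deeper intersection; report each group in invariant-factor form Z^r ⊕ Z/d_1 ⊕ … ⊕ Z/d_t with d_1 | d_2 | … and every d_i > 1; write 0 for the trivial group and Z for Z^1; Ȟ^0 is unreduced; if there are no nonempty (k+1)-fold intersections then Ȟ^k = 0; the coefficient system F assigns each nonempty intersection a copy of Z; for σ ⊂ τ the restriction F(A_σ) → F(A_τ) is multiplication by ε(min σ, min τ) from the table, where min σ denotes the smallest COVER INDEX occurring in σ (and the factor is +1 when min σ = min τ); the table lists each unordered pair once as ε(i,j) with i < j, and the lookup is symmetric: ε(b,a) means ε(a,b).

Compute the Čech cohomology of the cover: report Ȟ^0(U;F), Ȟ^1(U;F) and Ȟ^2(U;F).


nerve simplices:
  A12={c,g} A14={f} A15={j} A16={d} A23={e,h} A34={i} A56={a}
C dims 6,7; δ0: rk 5, SNF 1^5
degree 0: 6−5−0 = 1 → Ȟ^0 ≅ Z
degree 1: 7−0−5 = 2 → Ȟ^1 ≅ Z^2
degree 2: 0−0−0 = 0 → Ȟ^2 ≅ 0

Ȟ^0 ≅ Z, Ȟ^1 ≅ Z^2 and Ȟ^2 ≅ 0


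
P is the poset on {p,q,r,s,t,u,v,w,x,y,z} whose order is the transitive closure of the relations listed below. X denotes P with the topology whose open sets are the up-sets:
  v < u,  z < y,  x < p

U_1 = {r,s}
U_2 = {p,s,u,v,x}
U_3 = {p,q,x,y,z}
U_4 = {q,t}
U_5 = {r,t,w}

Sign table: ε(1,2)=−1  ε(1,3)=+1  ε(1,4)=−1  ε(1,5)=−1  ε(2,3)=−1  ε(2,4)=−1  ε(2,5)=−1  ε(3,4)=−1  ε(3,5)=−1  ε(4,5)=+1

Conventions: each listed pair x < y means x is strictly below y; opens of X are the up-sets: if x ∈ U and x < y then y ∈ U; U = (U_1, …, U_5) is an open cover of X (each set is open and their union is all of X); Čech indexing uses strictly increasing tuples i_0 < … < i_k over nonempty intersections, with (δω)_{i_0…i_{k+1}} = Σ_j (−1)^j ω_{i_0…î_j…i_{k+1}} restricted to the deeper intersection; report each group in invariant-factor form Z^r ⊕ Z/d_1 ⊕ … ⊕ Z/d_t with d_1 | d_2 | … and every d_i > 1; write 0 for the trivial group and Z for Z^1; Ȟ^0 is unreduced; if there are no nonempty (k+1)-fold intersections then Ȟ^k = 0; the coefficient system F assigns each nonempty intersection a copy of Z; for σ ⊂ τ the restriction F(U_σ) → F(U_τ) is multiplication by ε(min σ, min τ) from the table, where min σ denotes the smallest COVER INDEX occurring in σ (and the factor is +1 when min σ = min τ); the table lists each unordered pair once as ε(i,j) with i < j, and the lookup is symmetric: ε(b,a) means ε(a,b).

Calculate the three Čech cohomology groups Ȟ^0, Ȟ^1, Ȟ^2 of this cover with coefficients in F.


nonempty overlaps:
  U12={s} U15={r} U23={p,x} U34={q} U45={t}
C dims 5,5; δ0: rk 4, SNF 1^4
degree 0: 5−4−0 = 1 → Ȟ^0 ≅ Z
degree 1: 5−0−4 = 1 → Ȟ^1 ≅ Z
degree 2: 0−0−0 = 0 → Ȟ^2 ≅ 0

Ȟ^0(U;F) ≅ Z,  Ȟ^1(U;F) ≅ Z,  Ȟ^2(U;F) ≅ 0


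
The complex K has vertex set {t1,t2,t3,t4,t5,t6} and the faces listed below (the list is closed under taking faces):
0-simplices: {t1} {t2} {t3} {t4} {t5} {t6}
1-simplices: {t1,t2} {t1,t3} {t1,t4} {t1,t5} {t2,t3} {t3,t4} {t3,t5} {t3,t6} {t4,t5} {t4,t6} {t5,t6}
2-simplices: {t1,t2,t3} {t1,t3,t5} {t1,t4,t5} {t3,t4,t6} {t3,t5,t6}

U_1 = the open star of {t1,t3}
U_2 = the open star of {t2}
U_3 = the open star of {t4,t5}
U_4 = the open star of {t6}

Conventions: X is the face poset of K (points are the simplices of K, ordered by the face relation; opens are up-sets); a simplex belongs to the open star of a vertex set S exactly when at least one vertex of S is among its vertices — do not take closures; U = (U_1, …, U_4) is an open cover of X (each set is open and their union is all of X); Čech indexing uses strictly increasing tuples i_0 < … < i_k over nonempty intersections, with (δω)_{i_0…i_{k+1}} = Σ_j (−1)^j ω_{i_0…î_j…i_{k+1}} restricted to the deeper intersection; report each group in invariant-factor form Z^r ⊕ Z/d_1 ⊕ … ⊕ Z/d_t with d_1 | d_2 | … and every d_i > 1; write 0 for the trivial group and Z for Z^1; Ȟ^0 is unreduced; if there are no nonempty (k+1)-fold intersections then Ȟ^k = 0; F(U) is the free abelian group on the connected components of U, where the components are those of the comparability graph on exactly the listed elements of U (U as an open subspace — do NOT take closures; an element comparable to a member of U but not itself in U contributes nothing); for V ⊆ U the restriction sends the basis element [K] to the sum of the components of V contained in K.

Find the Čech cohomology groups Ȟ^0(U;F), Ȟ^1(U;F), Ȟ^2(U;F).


nerve simplices:
  U1={{t1},{t3},{t1,t2},{t1,t3},{t1,t4},{t1,t5},{t2,t3},{t3,t4},{t3,t5},{t3,t6},{t1,t2,t3},{t1,t3,t5},{t1,t4,t5},{t3,t4,t6},{t3,t5,t6}} U2={{t2},{t1,t2},{t2,t3},{t1,t2,t3}} U3={{t4},{t5},{t1,t4},{t1,t5},{t3,t4},{t3,t5},{t4,t5},{t4,t6},{t5,t6},{t1,t3,t5},{t1,t4,t5},{t3,t4,t6},{t3,t5,t6}} U4={{t6},{t3,t6},{t4,t6},{t5,t6},{t3,t4,t6},{t3,t5,t6}}
  U12={{t1,t2},{t2,t3},{t1,t2,t3}} U13={{t1,t4},{t1,t5},{t3,t4},{t3,t5},{t1,t3,t5},{t1,t4,t5},{t3,t4,t6},{t3,t5,t6}} U14={{t3,t6},{t3,t4,t6},{t3,t5,t6}} U34={{t4,t6},{t5,t6},{t3,t4,t6},{t3,t5,t6}}
  U134={{t3,t4,t6},{t3,t5,t6}}
components per intersection:
  U1: {{t1},{t3},{t1,t2},{t1,t3},{t1,t4},{t1,t5},{t2,t3},{t3,t4},{t3,t5},{t3,t6},{t1,t2,t3},{t1,t3,t5},{t1,t4,t5},{t3,t4,t6},{t3,t5,t6}}
  U2: {{t2},{t1,t2},{t2,t3},{t1,t2,t3}}
  U3: {{t4},{t5},{t1,t4},{t1,t5},{t3,t4},{t3,t5},{t4,t5},{t4,t6},{t5,t6},{t1,t3,t5},{t1,t4,t5},{t3,t4,t6},{t3,t5,t6}}
  U4: {{t6},{t3,t6},{t4,t6},{t5,t6},{t3,t4,t6},{t3,t5,t6}}
  U12: {{t1,t2},{t2,t3},{t1,t2,t3}}
  U13: {{t1,t4},{t1,t5},{t3,t5},{t1,t3,t5},{t1,t4,t5},{t3,t5,t6}} {{t3,t4},{t3,t4,t6}}
  U14: {{t3,t6},{t3,t4,t6},{t3,t5,t6}}
  U34: {{t4,t6},{t3,t4,t6}} {{t5,t6},{t3,t5,t6}}
  U134: {{t3,t4,t6}} {{t3,t5,t6}}
C dims 4,6,2; δ0: rk 3, SNF 1^3; δ1: rk 2, SNF 1^2
degree 0: 4−3−0 = 1 → Ȟ^0 ≅ Z
degree 1: 6−2−3 = 1 → Ȟ^1 ≅ Z
degree 2: 2−0−2 = 0 → Ȟ^2 ≅ 0

Ȟ^0 = Z, Ȟ^1 = Z and Ȟ^2 = 0


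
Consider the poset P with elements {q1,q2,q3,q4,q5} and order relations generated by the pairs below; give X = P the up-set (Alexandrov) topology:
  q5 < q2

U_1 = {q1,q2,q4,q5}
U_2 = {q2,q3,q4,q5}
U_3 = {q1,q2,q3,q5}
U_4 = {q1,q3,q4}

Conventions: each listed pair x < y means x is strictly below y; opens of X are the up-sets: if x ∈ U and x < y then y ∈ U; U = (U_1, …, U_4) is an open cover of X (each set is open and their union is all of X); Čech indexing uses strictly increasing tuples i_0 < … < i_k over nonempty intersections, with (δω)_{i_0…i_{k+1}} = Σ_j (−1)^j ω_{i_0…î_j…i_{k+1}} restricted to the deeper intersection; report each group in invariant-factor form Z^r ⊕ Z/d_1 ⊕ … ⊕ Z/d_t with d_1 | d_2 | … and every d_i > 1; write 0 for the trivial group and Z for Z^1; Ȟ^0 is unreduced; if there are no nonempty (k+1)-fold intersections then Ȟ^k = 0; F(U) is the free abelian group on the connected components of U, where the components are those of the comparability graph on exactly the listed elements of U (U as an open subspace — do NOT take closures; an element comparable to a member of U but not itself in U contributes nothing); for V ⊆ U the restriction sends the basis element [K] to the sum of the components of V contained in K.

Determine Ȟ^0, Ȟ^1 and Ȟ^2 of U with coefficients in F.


Ȟ^0 = Z^4, Ȟ^1 = 0, Ȟ^2 = 0

intersection data:
  U12={q2,q4,q5} U13={q1,q2,q5} U14={q1,q4} U23={q2,q3,q5} U24={q3,q4} U34={q1,q3}
  U123={q2,q5} U124={q4} U134={q1} U234={q3}
components per intersection:
  U1: {q1} {q2,q5} {q4}
  U2: {q2,q5} {q3} {q4}
  U3: {q1} {q2,q5} {q3}
  U4: {q1} {q3} {q4}
  U12: {q2,q5} {q4}
  U13: {q1} {q2,q5}
  U14: {q1} {q4}
  U23: {q2,q5} {q3}
  U24: {q3} {q4}
  U34: {q1} {q3}
  U123: {q2,q5}
  U124: {q4}
  U134: {q1}
  U234: {q3}
C dims 12,12,4; δ0: rk 8, SNF 1^8; δ1: rk 4, SNF 1^4
Ȟ^0 = (12 − 8) − 0 = 4, so Ȟ^0 ≅ Z^4
Ȟ^1 = (12 − 4) − 8 = 0, so Ȟ^1 ≅ 0
Ȟ^2 = (4 − 0) − 4 = 0, so Ȟ^2 ≅ 0


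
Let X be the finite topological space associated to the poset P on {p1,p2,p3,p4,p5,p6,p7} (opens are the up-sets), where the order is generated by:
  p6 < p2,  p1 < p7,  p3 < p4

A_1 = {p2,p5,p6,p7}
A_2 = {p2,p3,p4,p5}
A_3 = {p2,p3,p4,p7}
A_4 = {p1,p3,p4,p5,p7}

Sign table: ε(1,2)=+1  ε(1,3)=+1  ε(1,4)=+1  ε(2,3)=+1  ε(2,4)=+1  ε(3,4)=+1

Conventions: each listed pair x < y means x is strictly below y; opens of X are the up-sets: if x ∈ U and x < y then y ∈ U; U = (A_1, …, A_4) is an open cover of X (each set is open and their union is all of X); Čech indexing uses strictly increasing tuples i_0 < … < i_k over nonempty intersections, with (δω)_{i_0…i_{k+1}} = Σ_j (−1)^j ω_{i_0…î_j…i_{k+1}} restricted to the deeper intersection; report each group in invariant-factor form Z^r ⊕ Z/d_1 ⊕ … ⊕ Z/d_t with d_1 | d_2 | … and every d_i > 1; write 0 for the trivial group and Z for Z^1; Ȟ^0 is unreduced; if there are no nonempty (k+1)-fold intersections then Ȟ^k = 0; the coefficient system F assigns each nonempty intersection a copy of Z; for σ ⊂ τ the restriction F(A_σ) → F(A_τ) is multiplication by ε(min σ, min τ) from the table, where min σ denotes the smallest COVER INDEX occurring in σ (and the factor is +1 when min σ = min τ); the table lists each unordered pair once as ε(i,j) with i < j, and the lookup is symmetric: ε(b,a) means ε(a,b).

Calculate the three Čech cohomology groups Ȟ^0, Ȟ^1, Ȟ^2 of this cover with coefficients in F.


Ȟ^0(U;F) ≅ Z; Ȟ^1(U;F) ≅ 0; Ȟ^2(U;F) ≅ Z

intersection data:
  A12={p2,p5} A13={p2,p7} A14={p5,p7} A23={p2,p3,p4} A24={p3,p4,p5} A34={p3,p4,p7}
  A123={p2} A124={p5} A134={p7} A234={p3,p4}
C dims 4,6,4; δ0: rk 3, SNF 1^3; δ1: rk 3, SNF 1^3
Ȟ^0 = (4 − 3) − 0 = 1, so Ȟ^0 ≅ Z
Ȟ^1 = (6 − 3) − 3 = 0, so Ȟ^1 ≅ 0
Ȟ^2 = (4 − 0) − 3 = 1, so Ȟ^2 ≅ Z
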